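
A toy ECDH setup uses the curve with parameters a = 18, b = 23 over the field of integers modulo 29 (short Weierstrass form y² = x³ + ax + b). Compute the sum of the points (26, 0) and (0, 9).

(12, 13)

(26, 0) + (0, 9). λ = (9 - 0)/(0 - 26) ≡ 9/3 mod 29. 3⁻¹ ≡ 10 (mod 29), so λ ≡ 3.
  x = λ² - 26 - 0 = 9 - 26 ≡ 12; y = λ·(26 - 12) - 0 ≡ 13. → (12, 13)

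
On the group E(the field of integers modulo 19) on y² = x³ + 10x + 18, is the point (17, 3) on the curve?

yes

y² = 3² ≡ 9; x³ + 10x + 18 = 5101 ≡ 9 (mod 19). 9 = 9.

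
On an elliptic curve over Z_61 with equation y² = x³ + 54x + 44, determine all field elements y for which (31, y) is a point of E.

none

x³ + 54x + 44 = 31509 ≡ 33 (mod 61).
33 is a non-residue mod 61; no y exists.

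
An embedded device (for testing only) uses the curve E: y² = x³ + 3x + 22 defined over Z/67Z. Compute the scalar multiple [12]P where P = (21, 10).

Double-and-add on 12 = (1100)₂. Start with P = (21, 10) for the leading 1-bit.
double: tangent at (21, 10): λ = (3·21² + 3)/(2·10) ≡ 53/20. 20⁻¹ ≡ 57 (mod 67) since 20·57 = 1140 ≡ 1, so λ ≡ 53·57 ≡ 6.
  x = λ² - 21 - 21 = 36 - 42 ≡ 61; y = λ·(21 - 61) - 10 ≡ 18. → (61, 18)
add P: (61, 18) + (21, 10). λ = (10 - 18)/(21 - 61) ≡ 59/27 mod 67. 27⁻¹ ≡ 5 (mod 67) since 27·5 = 135 ≡ 1, so λ ≡ 27.
  x = λ² - 61 - 21 = 729 - 82 ≡ 44; y = λ·(61 - 44) - 18 ≡ 39. → (44, 39)
double: tangent at (44, 39): λ = (3·44² + 3)/(2·39) ≡ 49/11. 11⁻¹ ≡ 61 (mod 67), so λ ≡ 49·61 ≡ 41.
  x = λ² - 44 - 44 = 1681 - 88 ≡ 52; y = λ·(44 - 52) - 39 ≡ 35. → (52, 35)
double: tangent at (52, 35): λ = (3·52² + 3)/(2·35) ≡ 8/3. 3⁻¹ ≡ 45 (mod 67) since 3·45 = 135 ≡ 1, so λ ≡ 8·45 ≡ 25.
  x = λ² - 52 - 52 = 625 - 104 ≡ 52; y = λ·(52 - 52) - 35 ≡ 32. → (52, 32)

(52, 32)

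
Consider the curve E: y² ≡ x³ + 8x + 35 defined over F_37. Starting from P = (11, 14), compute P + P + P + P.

Double-and-add on 4 = (100)₂. Start with P = (11, 14) for the leading 1-bit.
double: tangent at (11, 14): λ = (3·11² + 8)/(2·14) ≡ 1/28. 28⁻¹ ≡ 4 (mod 37), so λ ≡ 1·4 ≡ 4.
  x = λ² - 11 - 11 = 16 - 22 ≡ 31; y = λ·(11 - 31) - 14 ≡ 17. → (31, 17)
double: tangent at (31, 17): λ = (3·31² + 8)/(2·17) ≡ 5/34. 34⁻¹ ≡ 12 (mod 37) since 34·12 = 408 ≡ 1, so λ ≡ 5·12 ≡ 23.
  x = λ² - 31 - 31 = 529 - 62 ≡ 23; y = λ·(31 - 23) - 17 ≡ 19. → (23, 19)

(23, 19)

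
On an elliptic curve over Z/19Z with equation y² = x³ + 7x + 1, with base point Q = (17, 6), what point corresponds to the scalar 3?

Repeated addition: build up to 3Q.
2Q: tangent at (17, 6): λ = (3·17² + 7)/(2·6) ≡ 0/12. 12⁻¹ ≡ 8 (mod 19) since 12·8 = 96 ≡ 1, so λ ≡ 0·8 ≡ 0.
  x = λ² - 17 - 17 = 0 - 34 ≡ 4; y = λ·(17 - 4) - 6 ≡ 13. → (4, 13)
3Q: (4, 13) + (17, 6). λ = (6 - 13)/(17 - 4) ≡ 12/13 mod 19. 13⁻¹ ≡ 3 (mod 19), so λ ≡ 17.
  x = λ² - 4 - 17 = 289 - 21 ≡ 2; y = λ·(4 - 2) - 13 ≡ 2. → (2, 2)

(2, 2)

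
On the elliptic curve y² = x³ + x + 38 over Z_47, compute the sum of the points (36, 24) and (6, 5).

(36, 24) + (6, 5). λ = (5 - 24)/(6 - 36) ≡ 28/17 mod 47. 17⁻¹ ≡ 36 (mod 47) since 17·36 = 612 ≡ 1, so λ ≡ 21.
  x = λ² - 36 - 6 = 441 - 42 ≡ 23; y = λ·(36 - 23) - 24 ≡ 14. → (23, 14)

(23, 14)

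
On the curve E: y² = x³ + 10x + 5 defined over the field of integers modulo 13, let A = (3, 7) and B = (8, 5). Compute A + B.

(11, 4)

(3, 7) + (8, 5). λ = (5 - 7)/(8 - 3) ≡ 11/5 mod 13. 5⁻¹ ≡ 8 (mod 13) since 5·8 = 40 ≡ 1, so λ ≡ 10.
  x = λ² - 3 - 8 = 100 - 11 ≡ 11; y = λ·(3 - 11) - 7 ≡ 4. → (11, 4)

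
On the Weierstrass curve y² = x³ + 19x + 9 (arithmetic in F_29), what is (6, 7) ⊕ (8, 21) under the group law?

(6, 7) + (8, 21). λ = (21 - 7)/(8 - 6) ≡ 14/2 mod 29. 2⁻¹ ≡ 15 (mod 29), so λ ≡ 7.
  x = λ² - 6 - 8 = 49 - 14 ≡ 6; y = λ·(6 - 6) - 7 ≡ 22. → (6, 22)

(6, 22)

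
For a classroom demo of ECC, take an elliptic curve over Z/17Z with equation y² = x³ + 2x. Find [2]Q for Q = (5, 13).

(8, 1)

tangent at (5, 13): λ = (3·5² + 2)/(2·13) ≡ 9/9. 9⁻¹ ≡ 2 (mod 17), so λ ≡ 9·2 ≡ 1.
  x = λ² - 5 - 5 = 1 - 10 ≡ 8; y = λ·(5 - 8) - 13 ≡ 1. → (8, 1)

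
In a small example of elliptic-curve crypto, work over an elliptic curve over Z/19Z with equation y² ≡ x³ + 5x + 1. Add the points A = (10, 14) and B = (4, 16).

(10, 14) + (4, 16). λ = (16 - 14)/(4 - 10) ≡ 2/13 mod 19. 13⁻¹ ≡ 3 (mod 19) since 13·3 = 39 ≡ 1, so λ ≡ 6.
  x = λ² - 10 - 4 = 36 - 14 ≡ 3; y = λ·(10 - 3) - 14 ≡ 9. → (3, 9)

(3, 9)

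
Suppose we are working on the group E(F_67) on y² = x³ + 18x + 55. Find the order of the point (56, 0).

2

2P: (56, 0) + (56, 0): same x and y₁ ≡ -y₂, so the sum is 𝒪.
2P = 𝒪, so the order is 2.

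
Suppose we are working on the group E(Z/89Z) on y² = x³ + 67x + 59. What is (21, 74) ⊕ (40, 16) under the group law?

(21, 74) + (40, 16). λ = (16 - 74)/(40 - 21) ≡ 31/19 mod 89. 19⁻¹ ≡ 75 (mod 89) since 19·75 = 1425 ≡ 1, so λ ≡ 11.
  x = λ² - 21 - 40 = 121 - 61 ≡ 60; y = λ·(21 - 60) - 74 ≡ 31. → (60, 31)

(60, 31)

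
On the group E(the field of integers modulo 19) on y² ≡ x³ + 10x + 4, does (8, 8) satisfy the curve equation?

yes

y² = 8² ≡ 7; x³ + 10x + 4 = 596 ≡ 7 (mod 19). 7 = 7.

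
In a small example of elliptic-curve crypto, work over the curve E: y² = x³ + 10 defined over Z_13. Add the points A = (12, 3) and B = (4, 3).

(10, 10)

(12, 3) + (4, 3). λ = (3 - 3)/(4 - 12) ≡ 0/5 mod 13. 5⁻¹ ≡ 8 (mod 13), so λ ≡ 0.
  x = λ² - 12 - 4 = 0 - 16 ≡ 10; y = λ·(12 - 10) - 3 ≡ 10. → (10, 10)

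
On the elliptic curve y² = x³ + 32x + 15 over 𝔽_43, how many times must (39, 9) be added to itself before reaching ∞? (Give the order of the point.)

2P: tangent at (39, 9): λ = (3·39² + 32)/(2·9) ≡ 37/18. 18⁻¹ ≡ 12 (mod 43), so λ ≡ 37·12 ≡ 14.
  x = λ² - 39 - 39 = 196 - 78 ≡ 32; y = λ·(39 - 32) - 9 ≡ 3. → (32, 3)
3P: (32, 3) + (39, 9). λ = (9 - 3)/(39 - 32) ≡ 6/7 mod 43. 7⁻¹ ≡ 37 (mod 43), so λ ≡ 7.
  x = λ² - 32 - 39 = 49 - 71 ≡ 21; y = λ·(32 - 21) - 3 ≡ 31. → (21, 31)
4P: (21, 31) + (39, 9). λ = (9 - 31)/(39 - 21) ≡ 21/18 mod 43. 18⁻¹ ≡ 12 (mod 43), so λ ≡ 37.
  x = λ² - 21 - 39 = 1369 - 60 ≡ 19; y = λ·(21 - 19) - 31 ≡ 0. → (19, 0)
5P: (19, 0) + (39, 9). λ = (9 - 0)/(39 - 19) ≡ 9/20 mod 43. 20⁻¹ ≡ 28 (mod 43), so λ ≡ 37.
  x = λ² - 19 - 39 = 1369 - 58 ≡ 21; y = λ·(19 - 21) - 0 ≡ 12. → (21, 12)
6P: (21, 12) + (39, 9). λ = (9 - 12)/(39 - 21) ≡ 40/18 mod 43. 18⁻¹ ≡ 12 (mod 43), so λ ≡ 7.
  x = λ² - 21 - 39 = 49 - 60 ≡ 32; y = λ·(21 - 32) - 12 ≡ 40. → (32, 40)
7P: (32, 40) + (39, 9). λ = (9 - 40)/(39 - 32) ≡ 12/7 mod 43. 7⁻¹ ≡ 37 (mod 43) since 7·37 = 259 ≡ 1, so λ ≡ 14.
  x = λ² - 32 - 39 = 196 - 71 ≡ 39; y = λ·(32 - 39) - 40 ≡ 34. → (39, 34)
8P: (39, 34) + (39, 9): same x and y₁ ≡ -y₂, so the sum is ∞.
8P = ∞, so the order is 8.

8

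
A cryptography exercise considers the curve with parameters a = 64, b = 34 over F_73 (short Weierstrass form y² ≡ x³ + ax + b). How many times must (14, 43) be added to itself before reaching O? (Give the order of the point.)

10

2P: tangent at (14, 43): λ = (3·14² + 64)/(2·43) ≡ 68/13. 13⁻¹ ≡ 45 (mod 73) since 13·45 = 585 ≡ 1, so λ ≡ 68·45 ≡ 67.
  x = λ² - 14 - 14 = 4489 - 28 ≡ 8; y = λ·(14 - 8) - 43 ≡ 67. → (8, 67)
3P: (8, 67) + (14, 43). λ = (43 - 67)/(14 - 8) ≡ 49/6 mod 73. 6⁻¹ ≡ 61 (mod 73), so λ ≡ 69.
  x = λ² - 8 - 14 = 4761 - 22 ≡ 67; y = λ·(8 - 67) - 67 ≡ 23. → (67, 23)
4P: (67, 23) + (14, 43). λ = (43 - 23)/(14 - 67) ≡ 20/20 mod 73. 20⁻¹ ≡ 11 (mod 73) since 20·11 = 220 ≡ 1, so λ ≡ 1.
  x = λ² - 67 - 14 = 1 - 81 ≡ 66; y = λ·(67 - 66) - 23 ≡ 51. → (66, 51)
5P: (66, 51) + (14, 43). λ = (43 - 51)/(14 - 66) ≡ 65/21 mod 73. 21⁻¹ ≡ 7 (mod 73), so λ ≡ 17.
  x = λ² - 66 - 14 = 289 - 80 ≡ 63; y = λ·(66 - 63) - 51 ≡ 0. → (63, 0)
6P: (63, 0) + (14, 43). λ = (43 - 0)/(14 - 63) ≡ 43/24 mod 73. 24⁻¹ ≡ 70 (mod 73), so λ ≡ 17.
  x = λ² - 63 - 14 = 289 - 77 ≡ 66; y = λ·(63 - 66) - 0 ≡ 22. → (66, 22)
7P: (66, 22) + (14, 43). λ = (43 - 22)/(14 - 66) ≡ 21/21 mod 73. 21⁻¹ ≡ 7 (mod 73), so λ ≡ 1.
  x = λ² - 66 - 14 = 1 - 80 ≡ 67; y = λ·(66 - 67) - 22 ≡ 50. → (67, 50)
8P: (67, 50) + (14, 43). λ = (43 - 50)/(14 - 67) ≡ 66/20 mod 73. 20⁻¹ ≡ 11 (mod 73), so λ ≡ 69.
  x = λ² - 67 - 14 = 4761 - 81 ≡ 8; y = λ·(67 - 8) - 50 ≡ 6. → (8, 6)
9P: (8, 6) + (14, 43). λ = (43 - 6)/(14 - 8) ≡ 37/6 mod 73. 6⁻¹ ≡ 61 (mod 73) since 6·61 = 366 ≡ 1, so λ ≡ 67.
  x = λ² - 8 - 14 = 4489 - 22 ≡ 14; y = λ·(8 - 14) - 6 ≡ 30. → (14, 30)
10P: (14, 30) + (14, 43): same x and y₁ ≡ -y₂, so the sum is O.
10P = O, so the order is 10.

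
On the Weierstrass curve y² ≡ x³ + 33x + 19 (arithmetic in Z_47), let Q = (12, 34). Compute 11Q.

Repeated addition: build up to 11Q.
2Q: tangent at (12, 34): λ = (3·12² + 33)/(2·34) ≡ 42/21. 21⁻¹ ≡ 9 (mod 47), so λ ≡ 42·9 ≡ 2.
  x = λ² - 12 - 12 = 4 - 24 ≡ 27; y = λ·(12 - 27) - 34 ≡ 30. → (27, 30)
3Q: (27, 30) + (12, 34). λ = (34 - 30)/(12 - 27) ≡ 4/32 mod 47. 32⁻¹ ≡ 25 (mod 47), so λ ≡ 6.
  x = λ² - 27 - 12 = 36 - 39 ≡ 44; y = λ·(27 - 44) - 30 ≡ 9. → (44, 9)
4Q: (44, 9) + (12, 34). λ = (34 - 9)/(12 - 44) ≡ 25/15 mod 47. 15⁻¹ ≡ 22 (mod 47), so λ ≡ 33.
  x = λ² - 44 - 12 = 1089 - 56 ≡ 46; y = λ·(44 - 46) - 9 ≡ 19. → (46, 19)
5Q: (46, 19) + (12, 34). λ = (34 - 19)/(12 - 46) ≡ 15/13 mod 47. 13⁻¹ ≡ 29 (mod 47), so λ ≡ 12.
  x = λ² - 46 - 12 = 144 - 58 ≡ 39; y = λ·(46 - 39) - 19 ≡ 18. → (39, 18)
6Q: (39, 18) + (12, 34). λ = (34 - 18)/(12 - 39) ≡ 16/20 mod 47. 20⁻¹ ≡ 40 (mod 47), so λ ≡ 29.
  x = λ² - 39 - 12 = 841 - 51 ≡ 38; y = λ·(39 - 38) - 18 ≡ 11. → (38, 11)
7Q: (38, 11) + (12, 34). λ = (34 - 11)/(12 - 38) ≡ 23/21 mod 47. 21⁻¹ ≡ 9 (mod 47) since 21·9 = 189 ≡ 1, so λ ≡ 19.
  x = λ² - 38 - 12 = 361 - 50 ≡ 29; y = λ·(38 - 29) - 11 ≡ 19. → (29, 19)
8Q: (29, 19) + (12, 34). λ = (34 - 19)/(12 - 29) ≡ 15/30 mod 47. 30⁻¹ ≡ 11 (mod 47), so λ ≡ 24.
  x = λ² - 29 - 12 = 576 - 41 ≡ 18; y = λ·(29 - 18) - 19 ≡ 10. → (18, 10)
9Q: (18, 10) + (12, 34). λ = (34 - 10)/(12 - 18) ≡ 24/41 mod 47. 41⁻¹ ≡ 39 (mod 47), so λ ≡ 43.
  x = λ² - 18 - 12 = 1849 - 30 ≡ 33; y = λ·(18 - 33) - 10 ≡ 3. → (33, 3)
10Q: (33, 3) + (12, 34). λ = (34 - 3)/(12 - 33) ≡ 31/26 mod 47. 26⁻¹ ≡ 38 (mod 47), so λ ≡ 3.
  x = λ² - 33 - 12 = 9 - 45 ≡ 11; y = λ·(33 - 11) - 3 ≡ 16. → (11, 16)
11Q: (11, 16) + (12, 34). λ = (34 - 16)/(12 - 11) ≡ 18/1 mod 47. 1⁻¹ ≡ 1 (mod 47), so λ ≡ 18.
  x = λ² - 11 - 12 = 324 - 23 ≡ 19; y = λ·(11 - 19) - 16 ≡ 28. → (19, 28)

(19, 28)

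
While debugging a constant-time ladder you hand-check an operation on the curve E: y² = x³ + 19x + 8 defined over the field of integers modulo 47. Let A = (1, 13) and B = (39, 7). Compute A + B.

(1, 13) + (39, 7). λ = (7 - 13)/(39 - 1) ≡ 41/38 mod 47. 38⁻¹ ≡ 26 (mod 47), so λ ≡ 32.
  x = λ² - 1 - 39 = 1024 - 40 ≡ 44; y = λ·(1 - 44) - 13 ≡ 21. → (44, 21)

(44, 21)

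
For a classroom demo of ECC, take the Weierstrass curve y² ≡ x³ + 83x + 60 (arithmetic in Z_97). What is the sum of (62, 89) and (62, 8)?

The two points share x = 62 and their y-coordinates satisfy 89 + 8 ≡ 0 (mod 97), so they are inverses. Their sum is 𝒪.

O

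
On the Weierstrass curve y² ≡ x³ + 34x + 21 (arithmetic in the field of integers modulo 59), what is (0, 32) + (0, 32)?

(25, 34)

tangent at (0, 32): λ = (3·0² + 34)/(2·32) ≡ 34/5. 5⁻¹ ≡ 12 (mod 59), so λ ≡ 34·12 ≡ 54.
  x = λ² - 0 - 0 = 2916 - 0 ≡ 25; y = λ·(0 - 25) - 32 ≡ 34. → (25, 34)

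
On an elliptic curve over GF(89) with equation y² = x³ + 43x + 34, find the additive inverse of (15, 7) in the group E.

-(15, 7) = (15, -7 mod 89) = (15, 82).

(15, 82)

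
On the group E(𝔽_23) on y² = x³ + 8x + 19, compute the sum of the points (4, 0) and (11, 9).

(12, 16)

(4, 0) + (11, 9). λ = (9 - 0)/(11 - 4) ≡ 9/7 mod 23. 7⁻¹ ≡ 10 (mod 23), so λ ≡ 21.
  x = λ² - 4 - 11 = 441 - 15 ≡ 12; y = λ·(4 - 12) - 0 ≡ 16. → (12, 16)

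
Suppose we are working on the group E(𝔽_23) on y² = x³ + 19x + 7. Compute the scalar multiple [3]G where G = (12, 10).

Repeated addition: build up to 3G.
2G: tangent at (12, 10): λ = (3·12² + 19)/(2·10) ≡ 14/20. 20⁻¹ ≡ 15 (mod 23) since 20·15 = 300 ≡ 1, so λ ≡ 14·15 ≡ 3.
  x = λ² - 12 - 12 = 9 - 24 ≡ 8; y = λ·(12 - 8) - 10 ≡ 2. → (8, 2)
3G: (8, 2) + (12, 10). λ = (10 - 2)/(12 - 8) ≡ 8/4 mod 23. 4⁻¹ ≡ 6 (mod 23) since 4·6 = 24 ≡ 1, so λ ≡ 2.
  x = λ² - 8 - 12 = 4 - 20 ≡ 7; y = λ·(8 - 7) - 2 ≡ 0. → (7, 0)

(7, 0)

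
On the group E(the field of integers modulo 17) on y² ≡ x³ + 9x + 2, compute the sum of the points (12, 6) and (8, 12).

(12, 11)

(12, 6) + (8, 12). λ = (12 - 6)/(8 - 12) ≡ 6/13 mod 17. 13⁻¹ ≡ 4 (mod 17), so λ ≡ 7.
  x = λ² - 12 - 8 = 49 - 20 ≡ 12; y = λ·(12 - 12) - 6 ≡ 11. → (12, 11)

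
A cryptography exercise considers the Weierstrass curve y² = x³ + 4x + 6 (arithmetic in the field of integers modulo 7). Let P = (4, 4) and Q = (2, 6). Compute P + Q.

(4, 4) + (2, 6). λ = (6 - 4)/(2 - 4) ≡ 2/5 mod 7. 5⁻¹ ≡ 3 (mod 7) since 5·3 = 15 ≡ 1, so λ ≡ 6.
  x = λ² - 4 - 2 = 36 - 6 ≡ 2; y = λ·(4 - 2) - 4 ≡ 1. → (2, 1)

(2, 1)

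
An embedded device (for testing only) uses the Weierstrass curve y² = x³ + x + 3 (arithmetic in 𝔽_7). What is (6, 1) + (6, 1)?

tangent at (6, 1): λ = (3·6² + 1)/(2·1) ≡ 4/2. 2⁻¹ ≡ 4 (mod 7) since 2·4 = 8 ≡ 1, so λ ≡ 4·4 ≡ 2.
  x = λ² - 6 - 6 = 4 - 12 ≡ 6; y = λ·(6 - 6) - 1 ≡ 6. → (6, 6)

(6, 6)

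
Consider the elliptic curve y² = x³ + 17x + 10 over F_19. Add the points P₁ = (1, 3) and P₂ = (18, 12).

(1, 3) + (18, 12). λ = (12 - 3)/(18 - 1) ≡ 9/17 mod 19. 17⁻¹ ≡ 9 (mod 19), so λ ≡ 5.
  x = λ² - 1 - 18 = 25 - 19 ≡ 6; y = λ·(1 - 6) - 3 ≡ 10. → (6, 10)

(6, 10)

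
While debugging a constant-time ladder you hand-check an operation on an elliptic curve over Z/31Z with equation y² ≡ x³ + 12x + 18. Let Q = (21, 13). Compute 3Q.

(9, 24)

Repeated addition: build up to 3Q.
2Q: tangent at (21, 13): λ = (3·21² + 12)/(2·13) ≡ 2/26. 26⁻¹ ≡ 6 (mod 31) since 26·6 = 156 ≡ 1, so λ ≡ 2·6 ≡ 12.
  x = λ² - 21 - 21 = 144 - 42 ≡ 9; y = λ·(21 - 9) - 13 ≡ 7. → (9, 7)
3Q: (9, 7) + (21, 13). λ = (13 - 7)/(21 - 9) ≡ 6/12 mod 31. 12⁻¹ ≡ 13 (mod 31), so λ ≡ 16.
  x = λ² - 9 - 21 = 256 - 30 ≡ 9; y = λ·(9 - 9) - 7 ≡ 24. → (9, 24)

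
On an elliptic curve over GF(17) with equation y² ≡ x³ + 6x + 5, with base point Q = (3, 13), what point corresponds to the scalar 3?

Repeated addition: build up to 3Q.
2Q: tangent at (3, 13): λ = (3·3² + 6)/(2·13) ≡ 16/9. 9⁻¹ ≡ 2 (mod 17) since 9·2 = 18 ≡ 1, so λ ≡ 16·2 ≡ 15.
  x = λ² - 3 - 3 = 225 - 6 ≡ 15; y = λ·(3 - 15) - 13 ≡ 11. → (15, 11)
3Q: (15, 11) + (3, 13). λ = (13 - 11)/(3 - 15) ≡ 2/5 mod 17. 5⁻¹ ≡ 7 (mod 17) since 5·7 = 35 ≡ 1, so λ ≡ 14.
  x = λ² - 15 - 3 = 196 - 18 ≡ 8; y = λ·(15 - 8) - 11 ≡ 2. → (8, 2)

(8, 2)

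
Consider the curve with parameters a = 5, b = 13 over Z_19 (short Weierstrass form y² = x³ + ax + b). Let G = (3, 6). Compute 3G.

Repeated addition: build up to 3G.
2G: tangent at (3, 6): λ = (3·3² + 5)/(2·6) ≡ 13/12. 12⁻¹ ≡ 8 (mod 19), so λ ≡ 13·8 ≡ 9.
  x = λ² - 3 - 3 = 81 - 6 ≡ 18; y = λ·(3 - 18) - 6 ≡ 11. → (18, 11)
3G: (18, 11) + (3, 6). λ = (6 - 11)/(3 - 18) ≡ 14/4 mod 19. 4⁻¹ ≡ 5 (mod 19), so λ ≡ 13.
  x = λ² - 18 - 3 = 169 - 21 ≡ 15; y = λ·(18 - 15) - 11 ≡ 9. → (15, 9)

(15, 9)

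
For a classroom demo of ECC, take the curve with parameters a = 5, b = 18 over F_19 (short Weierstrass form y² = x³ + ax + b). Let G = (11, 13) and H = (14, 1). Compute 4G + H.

First 4G:
Repeated addition: build up to 4G.
2G: tangent at (11, 13): λ = (3·11² + 5)/(2·13) ≡ 7/7. 7⁻¹ ≡ 11 (mod 19), so λ ≡ 7·11 ≡ 1.
  x = λ² - 11 - 11 = 1 - 22 ≡ 17; y = λ·(11 - 17) - 13 ≡ 0. → (17, 0)
3G: (17, 0) + (11, 13). λ = (13 - 0)/(11 - 17) ≡ 13/13 mod 19. 13⁻¹ ≡ 3 (mod 19) since 13·3 = 39 ≡ 1, so λ ≡ 1.
  x = λ² - 17 - 11 = 1 - 28 ≡ 11; y = λ·(17 - 11) - 0 ≡ 6. → (11, 6)
4G: (11, 6) + (11, 13): same x and y₁ ≡ -y₂, so the sum is ∞.
4G = ∞.
Finally 4G + H:
∞ + (14, 1) = (14, 1) (identity).

(14, 1)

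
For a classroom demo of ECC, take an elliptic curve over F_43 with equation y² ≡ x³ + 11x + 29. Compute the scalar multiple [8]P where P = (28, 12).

Repeated addition: build up to 8P.
2P: tangent at (28, 12): λ = (3·28² + 11)/(2·12) ≡ 41/24. 24⁻¹ ≡ 9 (mod 43), so λ ≡ 41·9 ≡ 25.
  x = λ² - 28 - 28 = 625 - 56 ≡ 10; y = λ·(28 - 10) - 12 ≡ 8. → (10, 8)
3P: (10, 8) + (28, 12). λ = (12 - 8)/(28 - 10) ≡ 4/18 mod 43. 18⁻¹ ≡ 12 (mod 43), so λ ≡ 5.
  x = λ² - 10 - 28 = 25 - 38 ≡ 30; y = λ·(10 - 30) - 8 ≡ 21. → (30, 21)
4P: (30, 21) + (28, 12). λ = (12 - 21)/(28 - 30) ≡ 34/41 mod 43. 41⁻¹ ≡ 21 (mod 43) since 41·21 = 861 ≡ 1, so λ ≡ 26.
  x = λ² - 30 - 28 = 676 - 58 ≡ 16; y = λ·(30 - 16) - 21 ≡ 42. → (16, 42)
5P: (16, 42) + (28, 12). λ = (12 - 42)/(28 - 16) ≡ 13/12 mod 43. 12⁻¹ ≡ 18 (mod 43) since 12·18 = 216 ≡ 1, so λ ≡ 19.
  x = λ² - 16 - 28 = 361 - 44 ≡ 16; y = λ·(16 - 16) - 42 ≡ 1. → (16, 1)
6P: (16, 1) + (28, 12). λ = (12 - 1)/(28 - 16) ≡ 11/12 mod 43. 12⁻¹ ≡ 18 (mod 43) since 12·18 = 216 ≡ 1, so λ ≡ 26.
  x = λ² - 16 - 28 = 676 - 44 ≡ 30; y = λ·(16 - 30) - 1 ≡ 22. → (30, 22)
7P: (30, 22) + (28, 12). λ = (12 - 22)/(28 - 30) ≡ 33/41 mod 43. 41⁻¹ ≡ 21 (mod 43), so λ ≡ 5.
  x = λ² - 30 - 28 = 25 - 58 ≡ 10; y = λ·(30 - 10) - 22 ≡ 35. → (10, 35)
8P: (10, 35) + (28, 12). λ = (12 - 35)/(28 - 10) ≡ 20/18 mod 43. 18⁻¹ ≡ 12 (mod 43), so λ ≡ 25.
  x = λ² - 10 - 28 = 625 - 38 ≡ 28; y = λ·(10 - 28) - 35 ≡ 31. → (28, 31)

(28, 31)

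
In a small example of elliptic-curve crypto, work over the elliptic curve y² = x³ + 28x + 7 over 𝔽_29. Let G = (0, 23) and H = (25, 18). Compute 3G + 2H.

First 3G:
Repeated addition: build up to 3G.
2G: tangent at (0, 23): λ = (3·0² + 28)/(2·23) ≡ 28/17. 17⁻¹ ≡ 12 (mod 29), so λ ≡ 28·12 ≡ 17.
  x = λ² - 0 - 0 = 289 - 0 ≡ 28; y = λ·(0 - 28) - 23 ≡ 23. → (28, 23)
3G: (28, 23) + (0, 23). λ = (23 - 23)/(0 - 28) ≡ 0/1 mod 29. 1⁻¹ ≡ 1 (mod 29), so λ ≡ 0.
  x = λ² - 28 - 0 = 0 - 28 ≡ 1; y = λ·(28 - 1) - 23 ≡ 6. → (1, 6)
3G = (1, 6).
Next 2H:
Repeated addition: build up to 2H.
2H: tangent at (25, 18): λ = (3·25² + 28)/(2·18) ≡ 18/7. 7⁻¹ ≡ 25 (mod 29), so λ ≡ 18·25 ≡ 15.
  x = λ² - 25 - 25 = 225 - 50 ≡ 1; y = λ·(25 - 1) - 18 ≡ 23. → (1, 23)
2H = (1, 23).
Finally 3G + 2H:
(1, 6) + (1, 23): same x and y₁ ≡ -y₂, so the sum is O.

O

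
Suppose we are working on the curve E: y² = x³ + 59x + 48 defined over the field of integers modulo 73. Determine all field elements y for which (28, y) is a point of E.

x³ + 59x + 48 = 23652 ≡ 0 (mod 73).
Only y = 0 satisfies y² ≡ 0.

0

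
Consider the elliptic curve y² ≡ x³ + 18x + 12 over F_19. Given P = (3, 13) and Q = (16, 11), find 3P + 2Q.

First 3P:
Repeated addition: build up to 3P.
2P: tangent at (3, 13): λ = (3·3² + 18)/(2·13) ≡ 7/7. 7⁻¹ ≡ 11 (mod 19) since 7·11 = 77 ≡ 1, so λ ≡ 7·11 ≡ 1.
  x = λ² - 3 - 3 = 1 - 6 ≡ 14; y = λ·(3 - 14) - 13 ≡ 14. → (14, 14)
3P: (14, 14) + (3, 13). λ = (13 - 14)/(3 - 14) ≡ 18/8 mod 19. 8⁻¹ ≡ 12 (mod 19) since 8·12 = 96 ≡ 1, so λ ≡ 7.
  x = λ² - 14 - 3 = 49 - 17 ≡ 13; y = λ·(14 - 13) - 14 ≡ 12. → (13, 12)
3P = (13, 12).
Next 2Q:
Repeated addition: build up to 2Q.
2Q: tangent at (16, 11): λ = (3·16² + 18)/(2·11) ≡ 7/3. 3⁻¹ ≡ 13 (mod 19) since 3·13 = 39 ≡ 1, so λ ≡ 7·13 ≡ 15.
  x = λ² - 16 - 16 = 225 - 32 ≡ 3; y = λ·(16 - 3) - 11 ≡ 13. → (3, 13)
2Q = (3, 13).
Finally 3P + 2Q:
(13, 12) + (3, 13). λ = (13 - 12)/(3 - 13) ≡ 1/9 mod 19. 9⁻¹ ≡ 17 (mod 19) since 9·17 = 153 ≡ 1, so λ ≡ 17.
  x = λ² - 13 - 3 = 289 - 16 ≡ 7; y = λ·(13 - 7) - 12 ≡ 14. → (7, 14)

(7, 14)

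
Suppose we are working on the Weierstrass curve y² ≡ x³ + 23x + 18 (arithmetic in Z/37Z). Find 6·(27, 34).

Write G = (27, 34).
Double-and-add on 6 = (110)₂. Start with G = (27, 34) for the leading 1-bit.
double: tangent at (27, 34): λ = (3·27² + 23)/(2·34) ≡ 27/31. 31⁻¹ ≡ 6 (mod 37), so λ ≡ 27·6 ≡ 14.
  x = λ² - 27 - 27 = 196 - 54 ≡ 31; y = λ·(27 - 31) - 34 ≡ 21. → (31, 21)
add G: (31, 21) + (27, 34). λ = (34 - 21)/(27 - 31) ≡ 13/33 mod 37. 33⁻¹ ≡ 9 (mod 37) since 33·9 = 297 ≡ 1, so λ ≡ 6.
  x = λ² - 31 - 27 = 36 - 58 ≡ 15; y = λ·(31 - 15) - 21 ≡ 1. → (15, 1)
double: tangent at (15, 1): λ = (3·15² + 23)/(2·1) ≡ 32/2. 2⁻¹ ≡ 19 (mod 37), so λ ≡ 32·19 ≡ 16.
  x = λ² - 15 - 15 = 256 - 30 ≡ 4; y = λ·(15 - 4) - 1 ≡ 27. → (4, 27)

(4, 27)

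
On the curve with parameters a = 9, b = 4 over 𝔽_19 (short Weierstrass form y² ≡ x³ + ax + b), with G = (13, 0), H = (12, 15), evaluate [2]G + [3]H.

(16, 11)

First 2G:
Repeated addition: build up to 2G.
2G: (13, 0) + (13, 0): same x and y₁ ≡ -y₂, so the sum is O.
2G = O.
Next 3H:
Repeated addition: build up to 3H.
2H: tangent at (12, 15): λ = (3·12² + 9)/(2·15) ≡ 4/11. 11⁻¹ ≡ 7 (mod 19) since 11·7 = 77 ≡ 1, so λ ≡ 4·7 ≡ 9.
  x = λ² - 12 - 12 = 81 - 24 ≡ 0; y = λ·(12 - 0) - 15 ≡ 17. → (0, 17)
3H: (0, 17) + (12, 15). λ = (15 - 17)/(12 - 0) ≡ 17/12 mod 19. 12⁻¹ ≡ 8 (mod 19) since 12·8 = 96 ≡ 1, so λ ≡ 3.
  x = λ² - 0 - 12 = 9 - 12 ≡ 16; y = λ·(0 - 16) - 17 ≡ 11. → (16, 11)
3H = (16, 11).
Finally 2G + 3H:
O + (16, 11) = (16, 11) (identity).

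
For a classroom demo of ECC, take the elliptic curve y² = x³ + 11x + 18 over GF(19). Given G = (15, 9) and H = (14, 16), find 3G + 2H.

(12, 15)

First 3G:
Repeated addition: build up to 3G.
2G: tangent at (15, 9): λ = (3·15² + 11)/(2·9) ≡ 2/18. 18⁻¹ ≡ 18 (mod 19), so λ ≡ 2·18 ≡ 17.
  x = λ² - 15 - 15 = 289 - 30 ≡ 12; y = λ·(15 - 12) - 9 ≡ 4. → (12, 4)
3G: (12, 4) + (15, 9). λ = (9 - 4)/(15 - 12) ≡ 5/3 mod 19. 3⁻¹ ≡ 13 (mod 19) since 3·13 = 39 ≡ 1, so λ ≡ 8.
  x = λ² - 12 - 15 = 64 - 27 ≡ 18; y = λ·(12 - 18) - 4 ≡ 5. → (18, 5)
3G = (18, 5).
Next 2H:
Repeated addition: build up to 2H.
2H: tangent at (14, 16): λ = (3·14² + 11)/(2·16) ≡ 10/13. 13⁻¹ ≡ 3 (mod 19), so λ ≡ 10·3 ≡ 11.
  x = λ² - 14 - 14 = 121 - 28 ≡ 17; y = λ·(14 - 17) - 16 ≡ 8. → (17, 8)
2H = (17, 8).
Finally 3G + 2H:
(18, 5) + (17, 8). λ = (8 - 5)/(17 - 18) ≡ 3/18 mod 19. 18⁻¹ ≡ 18 (mod 19), so λ ≡ 16.
  x = λ² - 18 - 17 = 256 - 35 ≡ 12; y = λ·(18 - 12) - 5 ≡ 15. → (12, 15)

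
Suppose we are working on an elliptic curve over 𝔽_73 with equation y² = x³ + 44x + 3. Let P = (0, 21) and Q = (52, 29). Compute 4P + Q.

First 4P:
Repeated addition: build up to 4P.
2P: tangent at (0, 21): λ = (3·0² + 44)/(2·21) ≡ 44/42. 42⁻¹ ≡ 40 (mod 73), so λ ≡ 44·40 ≡ 8.
  x = λ² - 0 - 0 = 64 - 0 ≡ 64; y = λ·(0 - 64) - 21 ≡ 51. → (64, 51)
3P: (64, 51) + (0, 21). λ = (21 - 51)/(0 - 64) ≡ 43/9 mod 73. 9⁻¹ ≡ 65 (mod 73), so λ ≡ 21.
  x = λ² - 64 - 0 = 441 - 64 ≡ 12; y = λ·(64 - 12) - 51 ≡ 19. → (12, 19)
4P: (12, 19) + (0, 21). λ = (21 - 19)/(0 - 12) ≡ 2/61 mod 73. 61⁻¹ ≡ 6 (mod 73) since 61·6 = 366 ≡ 1, so λ ≡ 12.
  x = λ² - 12 - 0 = 144 - 12 ≡ 59; y = λ·(12 - 59) - 19 ≡ 1. → (59, 1)
4P = (59, 1).
Finally 4P + Q:
(59, 1) + (52, 29). λ = (29 - 1)/(52 - 59) ≡ 28/66 mod 73. 66⁻¹ ≡ 52 (mod 73), so λ ≡ 69.
  x = λ² - 59 - 52 = 4761 - 111 ≡ 51; y = λ·(59 - 51) - 1 ≡ 40. → (51, 40)

(51, 40)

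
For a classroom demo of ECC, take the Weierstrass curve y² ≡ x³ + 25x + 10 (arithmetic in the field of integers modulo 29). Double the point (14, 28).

tangent at (14, 28): λ = (3·14² + 25)/(2·28) ≡ 4/27. 27⁻¹ ≡ 14 (mod 29), so λ ≡ 4·14 ≡ 27.
  x = λ² - 14 - 14 = 729 - 28 ≡ 5; y = λ·(14 - 5) - 28 ≡ 12. → (5, 12)

(5, 12)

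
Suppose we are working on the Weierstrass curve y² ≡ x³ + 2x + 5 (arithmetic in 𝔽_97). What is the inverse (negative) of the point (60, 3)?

-(60, 3) = (60, -3 mod 97) = (60, 94).

(60, 94)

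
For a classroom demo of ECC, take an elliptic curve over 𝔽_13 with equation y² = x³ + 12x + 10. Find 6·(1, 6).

Write Q = (1, 6).
Repeated addition: build up to 6Q.
2Q: tangent at (1, 6): λ = (3·1² + 12)/(2·6) ≡ 2/12. 12⁻¹ ≡ 12 (mod 13), so λ ≡ 2·12 ≡ 11.
  x = λ² - 1 - 1 = 121 - 2 ≡ 2; y = λ·(1 - 2) - 6 ≡ 9. → (2, 9)
3Q: (2, 9) + (1, 6). λ = (6 - 9)/(1 - 2) ≡ 10/12 mod 13. 12⁻¹ ≡ 12 (mod 13), so λ ≡ 3.
  x = λ² - 2 - 1 = 9 - 3 ≡ 6; y = λ·(2 - 6) - 9 ≡ 5. → (6, 5)
4Q: (6, 5) + (1, 6). λ = (6 - 5)/(1 - 6) ≡ 1/8 mod 13. 8⁻¹ ≡ 5 (mod 13), so λ ≡ 5.
  x = λ² - 6 - 1 = 25 - 7 ≡ 5; y = λ·(6 - 5) - 5 ≡ 0. → (5, 0)
5Q: (5, 0) + (1, 6). λ = (6 - 0)/(1 - 5) ≡ 6/9 mod 13. 9⁻¹ ≡ 3 (mod 13) since 9·3 = 27 ≡ 1, so λ ≡ 5.
  x = λ² - 5 - 1 = 25 - 6 ≡ 6; y = λ·(5 - 6) - 0 ≡ 8. → (6, 8)
6Q: (6, 8) + (1, 6). λ = (6 - 8)/(1 - 6) ≡ 11/8 mod 13. 8⁻¹ ≡ 5 (mod 13), so λ ≡ 3.
  x = λ² - 6 - 1 = 9 - 7 ≡ 2; y = λ·(6 - 2) - 8 ≡ 4. → (2, 4)

(2, 4)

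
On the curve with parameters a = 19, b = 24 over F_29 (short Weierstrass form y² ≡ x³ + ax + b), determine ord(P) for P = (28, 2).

4

2P: tangent at (28, 2): λ = (3·28² + 19)/(2·2) ≡ 22/4. 4⁻¹ ≡ 22 (mod 29) since 4·22 = 88 ≡ 1, so λ ≡ 22·22 ≡ 20.
  x = λ² - 28 - 28 = 400 - 56 ≡ 25; y = λ·(28 - 25) - 2 ≡ 0. → (25, 0)
3P: (25, 0) + (28, 2). λ = (2 - 0)/(28 - 25) ≡ 2/3 mod 29. 3⁻¹ ≡ 10 (mod 29), so λ ≡ 20.
  x = λ² - 25 - 28 = 400 - 53 ≡ 28; y = λ·(25 - 28) - 0 ≡ 27. → (28, 27)
4P: (28, 27) + (28, 2): same x and y₁ ≡ -y₂, so the sum is the point at infinity.
4P = the point at infinity, so the order is 4.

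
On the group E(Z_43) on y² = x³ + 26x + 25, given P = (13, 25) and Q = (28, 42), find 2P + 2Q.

(4, 35)

First 2P:
Repeated addition: build up to 2P.
2P: tangent at (13, 25): λ = (3·13² + 26)/(2·25) ≡ 17/7. 7⁻¹ ≡ 37 (mod 43), so λ ≡ 17·37 ≡ 27.
  x = λ² - 13 - 13 = 729 - 26 ≡ 15; y = λ·(13 - 15) - 25 ≡ 7. → (15, 7)
2P = (15, 7).
Next 2Q:
Repeated addition: build up to 2Q.
2Q: tangent at (28, 42): λ = (3·28² + 26)/(2·42) ≡ 13/41. 41⁻¹ ≡ 21 (mod 43), so λ ≡ 13·21 ≡ 15.
  x = λ² - 28 - 28 = 225 - 56 ≡ 40; y = λ·(28 - 40) - 42 ≡ 36. → (40, 36)
2Q = (40, 36).
Finally 2P + 2Q:
(15, 7) + (40, 36). λ = (36 - 7)/(40 - 15) ≡ 29/25 mod 43. 25⁻¹ ≡ 31 (mod 43), so λ ≡ 39.
  x = λ² - 15 - 40 = 1521 - 55 ≡ 4; y = λ·(15 - 4) - 7 ≡ 35. → (4, 35)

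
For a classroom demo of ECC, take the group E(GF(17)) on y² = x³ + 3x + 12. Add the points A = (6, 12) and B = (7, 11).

(5, 4)

(6, 12) + (7, 11). λ = (11 - 12)/(7 - 6) ≡ 16/1 mod 17. 1⁻¹ ≡ 1 (mod 17) since 1·1 = 1 ≡ 1, so λ ≡ 16.
  x = λ² - 6 - 7 = 256 - 13 ≡ 5; y = λ·(6 - 5) - 12 ≡ 4. → (5, 4)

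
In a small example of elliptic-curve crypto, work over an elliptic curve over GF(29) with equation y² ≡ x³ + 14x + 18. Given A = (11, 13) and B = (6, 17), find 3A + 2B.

(3, 0)

First 3A:
Repeated addition: build up to 3A.
2A: tangent at (11, 13): λ = (3·11² + 14)/(2·13) ≡ 0/26. 26⁻¹ ≡ 19 (mod 29) since 26·19 = 494 ≡ 1, so λ ≡ 0·19 ≡ 0.
  x = λ² - 11 - 11 = 0 - 22 ≡ 7; y = λ·(11 - 7) - 13 ≡ 16. → (7, 16)
3A: (7, 16) + (11, 13). λ = (13 - 16)/(11 - 7) ≡ 26/4 mod 29. 4⁻¹ ≡ 22 (mod 29), so λ ≡ 21.
  x = λ² - 7 - 11 = 441 - 18 ≡ 17; y = λ·(7 - 17) - 16 ≡ 6. → (17, 6)
3A = (17, 6).
Next 2B:
Repeated addition: build up to 2B.
2B: tangent at (6, 17): λ = (3·6² + 14)/(2·17) ≡ 6/5. 5⁻¹ ≡ 6 (mod 29) since 5·6 = 30 ≡ 1, so λ ≡ 6·6 ≡ 7.
  x = λ² - 6 - 6 = 49 - 12 ≡ 8; y = λ·(6 - 8) - 17 ≡ 27. → (8, 27)
2B = (8, 27).
Finally 3A + 2B:
(17, 6) + (8, 27). λ = (27 - 6)/(8 - 17) ≡ 21/20 mod 29. 20⁻¹ ≡ 16 (mod 29) since 20·16 = 320 ≡ 1, so λ ≡ 17.
  x = λ² - 17 - 8 = 289 - 25 ≡ 3; y = λ·(17 - 3) - 6 ≡ 0. → (3, 0)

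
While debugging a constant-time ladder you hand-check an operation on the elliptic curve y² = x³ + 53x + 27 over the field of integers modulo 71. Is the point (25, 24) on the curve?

y² = 24² ≡ 8; x³ + 53x + 27 = 16977 ≡ 8 (mod 71). 8 = 8.

yes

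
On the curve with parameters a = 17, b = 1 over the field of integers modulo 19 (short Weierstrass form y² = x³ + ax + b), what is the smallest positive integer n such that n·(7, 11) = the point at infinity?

8

2P: tangent at (7, 11): λ = (3·7² + 17)/(2·11) ≡ 12/3. 3⁻¹ ≡ 13 (mod 19), so λ ≡ 12·13 ≡ 4.
  x = λ² - 7 - 7 = 16 - 14 ≡ 2; y = λ·(7 - 2) - 11 ≡ 9. → (2, 9)
3P: (2, 9) + (7, 11). λ = (11 - 9)/(7 - 2) ≡ 2/5 mod 19. 5⁻¹ ≡ 4 (mod 19), so λ ≡ 8.
  x = λ² - 2 - 7 = 64 - 9 ≡ 17; y = λ·(2 - 17) - 9 ≡ 4. → (17, 4)
4P: (17, 4) + (7, 11). λ = (11 - 4)/(7 - 17) ≡ 7/9 mod 19. 9⁻¹ ≡ 17 (mod 19), so λ ≡ 5.
  x = λ² - 17 - 7 = 25 - 24 ≡ 1; y = λ·(17 - 1) - 4 ≡ 0. → (1, 0)
5P: (1, 0) + (7, 11). λ = (11 - 0)/(7 - 1) ≡ 11/6 mod 19. 6⁻¹ ≡ 16 (mod 19) since 6·16 = 96 ≡ 1, so λ ≡ 5.
  x = λ² - 1 - 7 = 25 - 8 ≡ 17; y = λ·(1 - 17) - 0 ≡ 15. → (17, 15)
6P: (17, 15) + (7, 11). λ = (11 - 15)/(7 - 17) ≡ 15/9 mod 19. 9⁻¹ ≡ 17 (mod 19) since 9·17 = 153 ≡ 1, so λ ≡ 8.
  x = λ² - 17 - 7 = 64 - 24 ≡ 2; y = λ·(17 - 2) - 15 ≡ 10. → (2, 10)
7P: (2, 10) + (7, 11). λ = (11 - 10)/(7 - 2) ≡ 1/5 mod 19. 5⁻¹ ≡ 4 (mod 19) since 5·4 = 20 ≡ 1, so λ ≡ 4.
  x = λ² - 2 - 7 = 16 - 9 ≡ 7; y = λ·(2 - 7) - 10 ≡ 8. → (7, 8)
8P: (7, 8) + (7, 11): same x and y₁ ≡ -y₂, so the sum is the point at infinity.
8P = the point at infinity, so the order is 8.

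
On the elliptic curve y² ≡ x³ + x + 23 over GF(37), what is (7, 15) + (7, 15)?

(23, 22)

tangent at (7, 15): λ = (3·7² + 1)/(2·15) ≡ 0/30. 30⁻¹ ≡ 21 (mod 37), so λ ≡ 0·21 ≡ 0.
  x = λ² - 7 - 7 = 0 - 14 ≡ 23; y = λ·(7 - 23) - 15 ≡ 22. → (23, 22)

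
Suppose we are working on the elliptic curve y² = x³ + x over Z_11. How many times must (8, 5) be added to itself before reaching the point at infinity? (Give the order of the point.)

12

2P: tangent at (8, 5): λ = (3·8² + 1)/(2·5) ≡ 6/10. 10⁻¹ ≡ 10 (mod 11), so λ ≡ 6·10 ≡ 5.
  x = λ² - 8 - 8 = 25 - 16 ≡ 9; y = λ·(8 - 9) - 5 ≡ 1. → (9, 1)
3P: (9, 1) + (8, 5). λ = (5 - 1)/(8 - 9) ≡ 4/10 mod 11. 10⁻¹ ≡ 10 (mod 11), so λ ≡ 7.
  x = λ² - 9 - 8 = 49 - 17 ≡ 10; y = λ·(9 - 10) - 1 ≡ 3. → (10, 3)
4P: (10, 3) + (8, 5). λ = (5 - 3)/(8 - 10) ≡ 2/9 mod 11. 9⁻¹ ≡ 5 (mod 11) since 9·5 = 45 ≡ 1, so λ ≡ 10.
  x = λ² - 10 - 8 = 100 - 18 ≡ 5; y = λ·(10 - 5) - 3 ≡ 3. → (5, 3)
5P: (5, 3) + (8, 5). λ = (5 - 3)/(8 - 5) ≡ 2/3 mod 11. 3⁻¹ ≡ 4 (mod 11), so λ ≡ 8.
  x = λ² - 5 - 8 = 64 - 13 ≡ 7; y = λ·(5 - 7) - 3 ≡ 3. → (7, 3)
6P: (7, 3) + (8, 5). λ = (5 - 3)/(8 - 7) ≡ 2/1 mod 11. 1⁻¹ ≡ 1 (mod 11), so λ ≡ 2.
  x = λ² - 7 - 8 = 4 - 15 ≡ 0; y = λ·(7 - 0) - 3 ≡ 0. → (0, 0)
7P: (0, 0) + (8, 5). λ = (5 - 0)/(8 - 0) ≡ 5/8 mod 11. 8⁻¹ ≡ 7 (mod 11) since 8·7 = 56 ≡ 1, so λ ≡ 2.
  x = λ² - 0 - 8 = 4 - 8 ≡ 7; y = λ·(0 - 7) - 0 ≡ 8. → (7, 8)
8P: (7, 8) + (8, 5). λ = (5 - 8)/(8 - 7) ≡ 8/1 mod 11. 1⁻¹ ≡ 1 (mod 11), so λ ≡ 8.
  x = λ² - 7 - 8 = 64 - 15 ≡ 5; y = λ·(7 - 5) - 8 ≡ 8. → (5, 8)
9P: (5, 8) + (8, 5). λ = (5 - 8)/(8 - 5) ≡ 8/3 mod 11. 3⁻¹ ≡ 4 (mod 11) since 3·4 = 12 ≡ 1, so λ ≡ 10.
  x = λ² - 5 - 8 = 100 - 13 ≡ 10; y = λ·(5 - 10) - 8 ≡ 8. → (10, 8)
10P: (10, 8) + (8, 5). λ = (5 - 8)/(8 - 10) ≡ 8/9 mod 11. 9⁻¹ ≡ 5 (mod 11), so λ ≡ 7.
  x = λ² - 10 - 8 = 49 - 18 ≡ 9; y = λ·(10 - 9) - 8 ≡ 10. → (9, 10)
11P: (9, 10) + (8, 5). λ = (5 - 10)/(8 - 9) ≡ 6/10 mod 11. 10⁻¹ ≡ 10 (mod 11) since 10·10 = 100 ≡ 1, so λ ≡ 5.
  x = λ² - 9 - 8 = 25 - 17 ≡ 8; y = λ·(9 - 8) - 10 ≡ 6. → (8, 6)
12P: (8, 6) + (8, 5): same x and y₁ ≡ -y₂, so the sum is the point at infinity.
12P = the point at infinity, so the order is 12.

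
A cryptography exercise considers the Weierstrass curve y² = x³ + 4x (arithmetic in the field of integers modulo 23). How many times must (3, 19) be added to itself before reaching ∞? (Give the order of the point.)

12

2P: tangent at (3, 19): λ = (3·3² + 4)/(2·19) ≡ 8/15. 15⁻¹ ≡ 20 (mod 23) since 15·20 = 300 ≡ 1, so λ ≡ 8·20 ≡ 22.
  x = λ² - 3 - 3 = 484 - 6 ≡ 18; y = λ·(3 - 18) - 19 ≡ 19. → (18, 19)
3P: (18, 19) + (3, 19). λ = (19 - 19)/(3 - 18) ≡ 0/8 mod 23. 8⁻¹ ≡ 3 (mod 23), so λ ≡ 0.
  x = λ² - 18 - 3 = 0 - 21 ≡ 2; y = λ·(18 - 2) - 19 ≡ 4. → (2, 4)
4P: (2, 4) + (3, 19). λ = (19 - 4)/(3 - 2) ≡ 15/1 mod 23. 1⁻¹ ≡ 1 (mod 23) since 1·1 = 1 ≡ 1, so λ ≡ 15.
  x = λ² - 2 - 3 = 225 - 5 ≡ 13; y = λ·(2 - 13) - 4 ≡ 15. → (13, 15)
5P: (13, 15) + (3, 19). λ = (19 - 15)/(3 - 13) ≡ 4/13 mod 23. 13⁻¹ ≡ 16 (mod 23), so λ ≡ 18.
  x = λ² - 13 - 3 = 324 - 16 ≡ 9; y = λ·(13 - 9) - 15 ≡ 11. → (9, 11)
6P: (9, 11) + (3, 19). λ = (19 - 11)/(3 - 9) ≡ 8/17 mod 23. 17⁻¹ ≡ 19 (mod 23) since 17·19 = 323 ≡ 1, so λ ≡ 14.
  x = λ² - 9 - 3 = 196 - 12 ≡ 0; y = λ·(9 - 0) - 11 ≡ 0. → (0, 0)
7P: (0, 0) + (3, 19). λ = (19 - 0)/(3 - 0) ≡ 19/3 mod 23. 3⁻¹ ≡ 8 (mod 23), so λ ≡ 14.
  x = λ² - 0 - 3 = 196 - 3 ≡ 9; y = λ·(0 - 9) - 0 ≡ 12. → (9, 12)
8P: (9, 12) + (3, 19). λ = (19 - 12)/(3 - 9) ≡ 7/17 mod 23. 17⁻¹ ≡ 19 (mod 23), so λ ≡ 18.
  x = λ² - 9 - 3 = 324 - 12 ≡ 13; y = λ·(9 - 13) - 12 ≡ 8. → (13, 8)
9P: (13, 8) + (3, 19). λ = (19 - 8)/(3 - 13) ≡ 11/13 mod 23. 13⁻¹ ≡ 16 (mod 23), so λ ≡ 15.
  x = λ² - 13 - 3 = 225 - 16 ≡ 2; y = λ·(13 - 2) - 8 ≡ 19. → (2, 19)
10P: (2, 19) + (3, 19). λ = (19 - 19)/(3 - 2) ≡ 0/1 mod 23. 1⁻¹ ≡ 1 (mod 23), so λ ≡ 0.
  x = λ² - 2 - 3 = 0 - 5 ≡ 18; y = λ·(2 - 18) - 19 ≡ 4. → (18, 4)
11P: (18, 4) + (3, 19). λ = (19 - 4)/(3 - 18) ≡ 15/8 mod 23. 8⁻¹ ≡ 3 (mod 23) since 8·3 = 24 ≡ 1, so λ ≡ 22.
  x = λ² - 18 - 3 = 484 - 21 ≡ 3; y = λ·(18 - 3) - 4 ≡ 4. → (3, 4)
12P: (3, 4) + (3, 19): same x and y₁ ≡ -y₂, so the sum is ∞.
12P = ∞, so the order is 12.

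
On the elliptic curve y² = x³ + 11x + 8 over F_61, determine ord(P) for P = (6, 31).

8

2P: tangent at (6, 31): λ = (3·6² + 11)/(2·31) ≡ 58/1. 1⁻¹ ≡ 1 (mod 61), so λ ≡ 58·1 ≡ 58.
  x = λ² - 6 - 6 = 3364 - 12 ≡ 58; y = λ·(6 - 58) - 31 ≡ 3. → (58, 3)
3P: (58, 3) + (6, 31). λ = (31 - 3)/(6 - 58) ≡ 28/9 mod 61. 9⁻¹ ≡ 34 (mod 61), so λ ≡ 37.
  x = λ² - 58 - 6 = 1369 - 64 ≡ 24; y = λ·(58 - 24) - 3 ≡ 35. → (24, 35)
4P: (24, 35) + (6, 31). λ = (31 - 35)/(6 - 24) ≡ 57/43 mod 61. 43⁻¹ ≡ 44 (mod 61) since 43·44 = 1892 ≡ 1, so λ ≡ 7.
  x = λ² - 24 - 6 = 49 - 30 ≡ 19; y = λ·(24 - 19) - 35 ≡ 0. → (19, 0)
5P: (19, 0) + (6, 31). λ = (31 - 0)/(6 - 19) ≡ 31/48 mod 61. 48⁻¹ ≡ 14 (mod 61), so λ ≡ 7.
  x = λ² - 19 - 6 = 49 - 25 ≡ 24; y = λ·(19 - 24) - 0 ≡ 26. → (24, 26)
6P: (24, 26) + (6, 31). λ = (31 - 26)/(6 - 24) ≡ 5/43 mod 61. 43⁻¹ ≡ 44 (mod 61) since 43·44 = 1892 ≡ 1, so λ ≡ 37.
  x = λ² - 24 - 6 = 1369 - 30 ≡ 58; y = λ·(24 - 58) - 26 ≡ 58. → (58, 58)
7P: (58, 58) + (6, 31). λ = (31 - 58)/(6 - 58) ≡ 34/9 mod 61. 9⁻¹ ≡ 34 (mod 61), so λ ≡ 58.
  x = λ² - 58 - 6 = 3364 - 64 ≡ 6; y = λ·(58 - 6) - 58 ≡ 30. → (6, 30)
8P: (6, 30) + (6, 31): same x and y₁ ≡ -y₂, so the sum is ∞.
8P = ∞, so the order is 8.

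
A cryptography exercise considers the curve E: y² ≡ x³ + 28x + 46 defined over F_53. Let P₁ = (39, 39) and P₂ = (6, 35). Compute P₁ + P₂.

(25, 43)

(39, 39) + (6, 35). λ = (35 - 39)/(6 - 39) ≡ 49/20 mod 53. 20⁻¹ ≡ 8 (mod 53) since 20·8 = 160 ≡ 1, so λ ≡ 21.
  x = λ² - 39 - 6 = 441 - 45 ≡ 25; y = λ·(39 - 25) - 39 ≡ 43. → (25, 43)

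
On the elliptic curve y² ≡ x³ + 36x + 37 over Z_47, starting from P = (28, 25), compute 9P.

Double-and-add on 9 = (1001)₂. Start with P = (28, 25) for the leading 1-bit.
double: tangent at (28, 25): λ = (3·28² + 36)/(2·25) ≡ 38/3. 3⁻¹ ≡ 16 (mod 47), so λ ≡ 38·16 ≡ 44.
  x = λ² - 28 - 28 = 1936 - 56 ≡ 0; y = λ·(28 - 0) - 25 ≡ 32. → (0, 32)
double: tangent at (0, 32): λ = (3·0² + 36)/(2·32) ≡ 36/17. 17⁻¹ ≡ 36 (mod 47) since 17·36 = 612 ≡ 1, so λ ≡ 36·36 ≡ 27.
  x = λ² - 0 - 0 = 729 - 0 ≡ 24; y = λ·(0 - 24) - 32 ≡ 25. → (24, 25)
double: tangent at (24, 25): λ = (3·24² + 36)/(2·25) ≡ 25/3. 3⁻¹ ≡ 16 (mod 47) since 3·16 = 48 ≡ 1, so λ ≡ 25·16 ≡ 24.
  x = λ² - 24 - 24 = 576 - 48 ≡ 11; y = λ·(24 - 11) - 25 ≡ 5. → (11, 5)
add P: (11, 5) + (28, 25). λ = (25 - 5)/(28 - 11) ≡ 20/17 mod 47. 17⁻¹ ≡ 36 (mod 47), so λ ≡ 15.
  x = λ² - 11 - 28 = 225 - 39 ≡ 45; y = λ·(11 - 45) - 5 ≡ 2. → (45, 2)

(45, 2)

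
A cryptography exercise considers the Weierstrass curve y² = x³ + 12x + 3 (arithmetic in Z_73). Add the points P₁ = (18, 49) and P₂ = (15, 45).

(58, 68)

(18, 49) + (15, 45). λ = (45 - 49)/(15 - 18) ≡ 69/70 mod 73. 70⁻¹ ≡ 24 (mod 73), so λ ≡ 50.
  x = λ² - 18 - 15 = 2500 - 33 ≡ 58; y = λ·(18 - 58) - 49 ≡ 68. → (58, 68)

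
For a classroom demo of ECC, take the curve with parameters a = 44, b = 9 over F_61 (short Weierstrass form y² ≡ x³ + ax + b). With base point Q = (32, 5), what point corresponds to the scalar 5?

(4, 35)

Repeated addition: build up to 5Q.
2Q: tangent at (32, 5): λ = (3·32² + 44)/(2·5) ≡ 5/10. 10⁻¹ ≡ 55 (mod 61) since 10·55 = 550 ≡ 1, so λ ≡ 5·55 ≡ 31.
  x = λ² - 32 - 32 = 961 - 64 ≡ 43; y = λ·(32 - 43) - 5 ≡ 20. → (43, 20)
3Q: (43, 20) + (32, 5). λ = (5 - 20)/(32 - 43) ≡ 46/50 mod 61. 50⁻¹ ≡ 11 (mod 61) since 50·11 = 550 ≡ 1, so λ ≡ 18.
  x = λ² - 43 - 32 = 324 - 75 ≡ 5; y = λ·(43 - 5) - 20 ≡ 54. → (5, 54)
4Q: (5, 54) + (32, 5). λ = (5 - 54)/(32 - 5) ≡ 12/27 mod 61. 27⁻¹ ≡ 52 (mod 61), so λ ≡ 14.
  x = λ² - 5 - 32 = 196 - 37 ≡ 37; y = λ·(5 - 37) - 54 ≡ 47. → (37, 47)
5Q: (37, 47) + (32, 5). λ = (5 - 47)/(32 - 37) ≡ 19/56 mod 61. 56⁻¹ ≡ 12 (mod 61) since 56·12 = 672 ≡ 1, so λ ≡ 45.
  x = λ² - 37 - 32 = 2025 - 69 ≡ 4; y = λ·(37 - 4) - 47 ≡ 35. → (4, 35)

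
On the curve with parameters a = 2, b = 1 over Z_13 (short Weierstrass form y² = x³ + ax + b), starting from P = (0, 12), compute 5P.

(8, 10)

Repeated addition: build up to 5P.
2P: tangent at (0, 12): λ = (3·0² + 2)/(2·12) ≡ 2/11. 11⁻¹ ≡ 6 (mod 13) since 11·6 = 66 ≡ 1, so λ ≡ 2·6 ≡ 12.
  x = λ² - 0 - 0 = 144 - 0 ≡ 1; y = λ·(0 - 1) - 12 ≡ 2. → (1, 2)
3P: (1, 2) + (0, 12). λ = (12 - 2)/(0 - 1) ≡ 10/12 mod 13. 12⁻¹ ≡ 12 (mod 13) since 12·12 = 144 ≡ 1, so λ ≡ 3.
  x = λ² - 1 - 0 = 9 - 1 ≡ 8; y = λ·(1 - 8) - 2 ≡ 3. → (8, 3)
4P: (8, 3) + (0, 12). λ = (12 - 3)/(0 - 8) ≡ 9/5 mod 13. 5⁻¹ ≡ 8 (mod 13), so λ ≡ 7.
  x = λ² - 8 - 0 = 49 - 8 ≡ 2; y = λ·(8 - 2) - 3 ≡ 0. → (2, 0)
5P: (2, 0) + (0, 12). λ = (12 - 0)/(0 - 2) ≡ 12/11 mod 13. 11⁻¹ ≡ 6 (mod 13) since 11·6 = 66 ≡ 1, so λ ≡ 7.
  x = λ² - 2 - 0 = 49 - 2 ≡ 8; y = λ·(2 - 8) - 0 ≡ 10. → (8, 10)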